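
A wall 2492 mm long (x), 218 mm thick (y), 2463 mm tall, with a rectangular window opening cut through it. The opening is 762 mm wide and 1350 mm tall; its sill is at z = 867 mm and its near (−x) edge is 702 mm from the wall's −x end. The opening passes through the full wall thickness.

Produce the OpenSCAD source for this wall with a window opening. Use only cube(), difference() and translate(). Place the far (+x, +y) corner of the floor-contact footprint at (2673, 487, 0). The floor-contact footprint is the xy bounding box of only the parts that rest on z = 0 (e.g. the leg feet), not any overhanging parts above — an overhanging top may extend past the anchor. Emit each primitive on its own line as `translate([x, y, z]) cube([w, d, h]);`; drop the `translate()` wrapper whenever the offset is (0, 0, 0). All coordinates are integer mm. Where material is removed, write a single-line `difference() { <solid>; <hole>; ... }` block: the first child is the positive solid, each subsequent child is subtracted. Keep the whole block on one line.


difference() { translate([181, 269, 0]) cube([2492, 218, 2463]); translate([883, 269, 867]) cube([762, 218, 1350]); }


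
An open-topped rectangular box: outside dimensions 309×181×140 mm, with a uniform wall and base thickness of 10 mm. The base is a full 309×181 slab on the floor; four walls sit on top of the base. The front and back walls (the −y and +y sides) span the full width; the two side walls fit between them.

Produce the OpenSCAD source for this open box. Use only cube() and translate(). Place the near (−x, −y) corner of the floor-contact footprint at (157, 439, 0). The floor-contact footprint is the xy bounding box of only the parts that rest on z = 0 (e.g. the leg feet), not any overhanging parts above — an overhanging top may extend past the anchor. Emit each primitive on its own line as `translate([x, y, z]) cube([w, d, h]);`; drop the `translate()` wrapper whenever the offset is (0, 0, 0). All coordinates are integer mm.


translate([157, 439, 0]) cube([309, 181, 10]);
translate([157, 439, 10]) cube([309, 10, 130]);
translate([157, 610, 10]) cube([309, 10, 130]);
translate([157, 449, 10]) cube([10, 161, 130]);
translate([456, 449, 10]) cube([10, 161, 130]);


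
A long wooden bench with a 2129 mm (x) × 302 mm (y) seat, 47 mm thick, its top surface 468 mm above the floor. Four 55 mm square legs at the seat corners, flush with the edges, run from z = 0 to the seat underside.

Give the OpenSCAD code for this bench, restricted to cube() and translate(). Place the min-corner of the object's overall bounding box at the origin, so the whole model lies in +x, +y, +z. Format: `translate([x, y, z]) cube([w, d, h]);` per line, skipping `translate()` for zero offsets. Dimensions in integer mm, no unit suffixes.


translate([0, 0, 421]) cube([2129, 302, 47]);
cube([55, 55, 421]);
translate([0, 247, 0]) cube([55, 55, 421]);
translate([2074, 0, 0]) cube([55, 55, 421]);
translate([2074, 247, 0]) cube([55, 55, 421]);


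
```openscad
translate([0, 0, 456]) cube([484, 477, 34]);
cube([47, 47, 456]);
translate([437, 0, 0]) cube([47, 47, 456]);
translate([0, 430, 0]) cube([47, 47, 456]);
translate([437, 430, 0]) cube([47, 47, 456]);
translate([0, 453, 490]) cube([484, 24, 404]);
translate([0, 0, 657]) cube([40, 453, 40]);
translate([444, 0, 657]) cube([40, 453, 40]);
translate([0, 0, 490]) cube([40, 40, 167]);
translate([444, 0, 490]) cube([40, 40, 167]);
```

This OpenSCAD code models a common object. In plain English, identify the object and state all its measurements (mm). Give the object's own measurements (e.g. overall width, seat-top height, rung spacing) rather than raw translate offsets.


A chair. The seat is a 484×477×34 mm slab with its top at z = 490 mm, on four 47×47 mm corner legs (flush with the seat edges, standing on z = 0). A flat backrest 24 mm thick, 404 mm tall, spans the full seat width and rises from the seat top along its +y edge, rear face flush with the rear of the seat. Two armrests of 40×40 mm section run along each side from the seat's front edge to the front of the backrest, top faces 207 mm above the seat top and outer faces flush with the seat's x-edges; a 40×40 mm post under the front of each armrest stands on the seat at the front corner.


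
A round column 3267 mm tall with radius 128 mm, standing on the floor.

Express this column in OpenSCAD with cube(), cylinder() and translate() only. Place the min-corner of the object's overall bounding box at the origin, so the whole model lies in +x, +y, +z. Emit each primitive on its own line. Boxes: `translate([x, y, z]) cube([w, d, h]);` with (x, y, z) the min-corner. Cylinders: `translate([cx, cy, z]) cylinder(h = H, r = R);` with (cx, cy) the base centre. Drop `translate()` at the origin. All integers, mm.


translate([128, 128, 0]) cylinder(h = 3267, r = 128);


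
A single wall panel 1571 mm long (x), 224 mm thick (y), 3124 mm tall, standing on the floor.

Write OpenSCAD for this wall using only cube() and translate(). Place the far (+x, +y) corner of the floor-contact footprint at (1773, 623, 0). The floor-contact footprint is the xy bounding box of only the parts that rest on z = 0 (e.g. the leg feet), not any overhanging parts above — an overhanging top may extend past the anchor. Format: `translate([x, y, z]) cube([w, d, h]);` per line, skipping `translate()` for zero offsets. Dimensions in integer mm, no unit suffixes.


translate([202, 399, 0]) cube([1571, 224, 3124]);


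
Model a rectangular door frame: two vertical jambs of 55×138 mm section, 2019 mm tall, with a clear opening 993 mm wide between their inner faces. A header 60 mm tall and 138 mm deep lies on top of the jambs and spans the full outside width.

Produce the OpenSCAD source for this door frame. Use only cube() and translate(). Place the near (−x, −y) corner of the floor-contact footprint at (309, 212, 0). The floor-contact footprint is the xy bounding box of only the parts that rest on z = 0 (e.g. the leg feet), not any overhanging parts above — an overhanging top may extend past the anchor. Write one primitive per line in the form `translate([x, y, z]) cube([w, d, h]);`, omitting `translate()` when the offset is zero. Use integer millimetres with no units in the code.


translate([309, 212, 0]) cube([55, 138, 2019]);
translate([1357, 212, 0]) cube([55, 138, 2019]);
translate([309, 212, 2019]) cube([1103, 138, 60]);


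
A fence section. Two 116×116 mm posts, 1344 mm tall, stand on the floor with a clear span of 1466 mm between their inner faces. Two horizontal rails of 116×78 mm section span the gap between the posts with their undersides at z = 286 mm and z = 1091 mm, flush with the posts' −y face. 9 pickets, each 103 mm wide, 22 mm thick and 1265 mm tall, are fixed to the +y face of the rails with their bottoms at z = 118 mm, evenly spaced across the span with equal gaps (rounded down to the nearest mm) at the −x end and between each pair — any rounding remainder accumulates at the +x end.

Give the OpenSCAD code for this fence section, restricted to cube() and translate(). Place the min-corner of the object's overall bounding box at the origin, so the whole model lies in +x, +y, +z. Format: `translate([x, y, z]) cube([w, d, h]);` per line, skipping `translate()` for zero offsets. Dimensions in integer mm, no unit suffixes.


cube([116, 116, 1344]);
translate([1582, 0, 0]) cube([116, 116, 1344]);
translate([116, 0, 286]) cube([1466, 116, 78]);
translate([116, 0, 1091]) cube([1466, 116, 78]);
translate([169, 116, 118]) cube([103, 22, 1265]);
translate([325, 116, 118]) cube([103, 22, 1265]);
translate([481, 116, 118]) cube([103, 22, 1265]);
translate([637, 116, 118]) cube([103, 22, 1265]);
translate([793, 116, 118]) cube([103, 22, 1265]);
translate([949, 116, 118]) cube([103, 22, 1265]);
translate([1105, 116, 118]) cube([103, 22, 1265]);
translate([1261, 116, 118]) cube([103, 22, 1265]);
translate([1417, 116, 118]) cube([103, 22, 1265]);


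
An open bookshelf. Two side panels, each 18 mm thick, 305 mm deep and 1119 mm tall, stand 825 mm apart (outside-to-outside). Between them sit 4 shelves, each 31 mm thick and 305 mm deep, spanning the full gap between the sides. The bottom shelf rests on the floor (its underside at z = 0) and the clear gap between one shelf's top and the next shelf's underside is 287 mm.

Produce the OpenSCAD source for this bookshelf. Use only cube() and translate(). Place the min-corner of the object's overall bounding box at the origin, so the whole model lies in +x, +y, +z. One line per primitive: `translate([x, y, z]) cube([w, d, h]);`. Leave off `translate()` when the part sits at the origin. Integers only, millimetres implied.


cube([18, 305, 1119]);
translate([807, 0, 0]) cube([18, 305, 1119]);
translate([18, 0, 0]) cube([789, 305, 31]);
translate([18, 0, 318]) cube([789, 305, 31]);
translate([18, 0, 636]) cube([789, 305, 31]);
translate([18, 0, 954]) cube([789, 305, 31]);


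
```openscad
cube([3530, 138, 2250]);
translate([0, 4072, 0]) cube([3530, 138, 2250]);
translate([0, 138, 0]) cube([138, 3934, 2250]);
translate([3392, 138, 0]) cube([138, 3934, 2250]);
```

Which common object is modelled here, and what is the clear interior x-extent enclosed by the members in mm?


A house (or room) frame. The interior width is 3254 mm.

Four 2250 mm walls enclosing a rectangle with no floor or roof — a room or house frame. Outside width is 3530 mm and wall thickness is 138 mm, so the interior width is 3530 − 2 × 138 = 3254 mm.


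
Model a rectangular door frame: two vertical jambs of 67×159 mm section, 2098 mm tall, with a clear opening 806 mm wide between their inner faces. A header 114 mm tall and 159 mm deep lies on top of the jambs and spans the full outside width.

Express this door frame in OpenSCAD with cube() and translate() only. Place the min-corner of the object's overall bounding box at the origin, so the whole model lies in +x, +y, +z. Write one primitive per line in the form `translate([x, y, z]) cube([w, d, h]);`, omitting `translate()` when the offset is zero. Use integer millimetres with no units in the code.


cube([67, 159, 2098]);
translate([873, 0, 0]) cube([67, 159, 2098]);
translate([0, 0, 2098]) cube([940, 159, 114]);


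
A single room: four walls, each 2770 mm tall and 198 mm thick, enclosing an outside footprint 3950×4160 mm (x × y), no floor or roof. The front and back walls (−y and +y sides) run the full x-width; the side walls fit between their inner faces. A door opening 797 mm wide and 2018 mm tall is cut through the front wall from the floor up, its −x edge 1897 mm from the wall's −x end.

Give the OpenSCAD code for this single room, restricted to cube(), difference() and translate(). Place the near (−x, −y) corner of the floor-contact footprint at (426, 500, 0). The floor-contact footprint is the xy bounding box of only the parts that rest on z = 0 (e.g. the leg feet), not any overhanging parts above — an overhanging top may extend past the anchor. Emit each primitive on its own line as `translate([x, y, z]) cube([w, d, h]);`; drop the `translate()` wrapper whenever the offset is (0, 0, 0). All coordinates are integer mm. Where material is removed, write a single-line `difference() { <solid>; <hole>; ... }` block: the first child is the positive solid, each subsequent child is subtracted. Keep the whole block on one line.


difference() { translate([426, 500, 0]) cube([3950, 198, 2770]); translate([2323, 500, 0]) cube([797, 198, 2018]); }
translate([426, 4462, 0]) cube([3950, 198, 2770]);
translate([426, 698, 0]) cube([198, 3764, 2770]);
translate([4178, 698, 0]) cube([198, 3764, 2770]);


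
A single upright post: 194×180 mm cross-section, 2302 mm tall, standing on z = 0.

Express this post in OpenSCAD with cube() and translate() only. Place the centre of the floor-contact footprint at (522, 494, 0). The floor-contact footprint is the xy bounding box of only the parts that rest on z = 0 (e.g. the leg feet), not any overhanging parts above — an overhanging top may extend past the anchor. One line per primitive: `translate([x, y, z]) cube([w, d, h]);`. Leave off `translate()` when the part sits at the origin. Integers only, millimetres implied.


translate([425, 404, 0]) cube([194, 180, 2302]);


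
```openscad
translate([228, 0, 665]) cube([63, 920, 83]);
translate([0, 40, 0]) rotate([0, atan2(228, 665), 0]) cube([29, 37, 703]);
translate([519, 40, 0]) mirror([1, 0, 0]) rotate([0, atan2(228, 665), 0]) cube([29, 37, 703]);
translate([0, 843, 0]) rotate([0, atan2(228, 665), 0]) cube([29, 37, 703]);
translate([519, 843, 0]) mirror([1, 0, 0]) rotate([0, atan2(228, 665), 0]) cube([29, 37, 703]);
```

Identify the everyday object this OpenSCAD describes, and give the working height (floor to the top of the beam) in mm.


A sawhorse. The overall height is 748 mm.

A beam across two mirrored pairs of raked legs — a sawhorse. The beam's underside is at z = 665 (matching the legs' vertical rise in atan2(228, 665)) and the beam is 83 mm tall, so its top is at 665 + 83 = 748 mm. The raked legs top out at the beam's underside, so that is the highest point.


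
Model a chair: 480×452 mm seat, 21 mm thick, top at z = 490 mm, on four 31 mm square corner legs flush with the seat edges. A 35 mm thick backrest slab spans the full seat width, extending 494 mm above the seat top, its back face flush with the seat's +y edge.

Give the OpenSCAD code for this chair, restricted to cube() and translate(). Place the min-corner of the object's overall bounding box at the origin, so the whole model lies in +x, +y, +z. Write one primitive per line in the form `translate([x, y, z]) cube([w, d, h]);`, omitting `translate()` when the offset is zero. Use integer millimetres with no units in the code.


translate([0, 0, 469]) cube([480, 452, 21]);
cube([31, 31, 469]);
translate([449, 0, 0]) cube([31, 31, 469]);
translate([0, 421, 0]) cube([31, 31, 469]);
translate([449, 421, 0]) cube([31, 31, 469]);
translate([0, 417, 490]) cube([480, 35, 494]);


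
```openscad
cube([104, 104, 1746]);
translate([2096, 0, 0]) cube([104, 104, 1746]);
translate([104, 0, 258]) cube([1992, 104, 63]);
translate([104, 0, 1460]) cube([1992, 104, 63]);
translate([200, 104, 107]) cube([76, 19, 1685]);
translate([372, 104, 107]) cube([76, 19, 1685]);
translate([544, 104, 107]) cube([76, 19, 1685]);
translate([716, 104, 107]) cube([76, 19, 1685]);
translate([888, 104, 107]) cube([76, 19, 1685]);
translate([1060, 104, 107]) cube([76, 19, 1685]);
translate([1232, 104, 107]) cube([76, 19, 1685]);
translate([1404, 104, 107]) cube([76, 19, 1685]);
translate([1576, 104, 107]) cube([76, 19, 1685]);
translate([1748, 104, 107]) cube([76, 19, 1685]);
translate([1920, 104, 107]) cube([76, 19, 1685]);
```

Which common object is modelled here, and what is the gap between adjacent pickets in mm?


A fence section. The picket gap is 96 mm.

Two posts, two rails, 11 pickets — a fence section. Span 1992 mm holds 11 pickets of 76 mm with 12 equal gaps: ⌊(1992 − 11·76) / 12⌋ = 96 mm.


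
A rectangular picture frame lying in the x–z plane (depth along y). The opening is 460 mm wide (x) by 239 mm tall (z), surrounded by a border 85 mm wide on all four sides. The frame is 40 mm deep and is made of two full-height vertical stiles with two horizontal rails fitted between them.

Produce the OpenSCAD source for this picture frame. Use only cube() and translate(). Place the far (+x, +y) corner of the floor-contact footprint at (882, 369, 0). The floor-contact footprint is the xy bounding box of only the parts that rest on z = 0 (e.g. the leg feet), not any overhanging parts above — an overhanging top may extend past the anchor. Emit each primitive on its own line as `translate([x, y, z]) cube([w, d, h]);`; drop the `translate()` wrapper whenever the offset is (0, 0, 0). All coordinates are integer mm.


translate([252, 329, 0]) cube([85, 40, 409]);
translate([797, 329, 0]) cube([85, 40, 409]);
translate([337, 329, 0]) cube([460, 40, 85]);
translate([337, 329, 324]) cube([460, 40, 85]);


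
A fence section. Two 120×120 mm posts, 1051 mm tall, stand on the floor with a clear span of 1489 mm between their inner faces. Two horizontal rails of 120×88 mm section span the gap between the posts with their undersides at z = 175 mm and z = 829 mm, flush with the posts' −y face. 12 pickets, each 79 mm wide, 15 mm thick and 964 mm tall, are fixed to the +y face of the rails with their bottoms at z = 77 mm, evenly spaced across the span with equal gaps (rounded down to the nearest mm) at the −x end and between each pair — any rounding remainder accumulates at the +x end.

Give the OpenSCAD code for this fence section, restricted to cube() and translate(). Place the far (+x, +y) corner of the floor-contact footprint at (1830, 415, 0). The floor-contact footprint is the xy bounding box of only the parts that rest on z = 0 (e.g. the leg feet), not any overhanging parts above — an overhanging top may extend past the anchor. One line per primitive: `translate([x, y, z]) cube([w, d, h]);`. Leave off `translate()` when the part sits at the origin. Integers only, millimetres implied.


translate([101, 295, 0]) cube([120, 120, 1051]);
translate([1710, 295, 0]) cube([120, 120, 1051]);
translate([221, 295, 175]) cube([1489, 120, 88]);
translate([221, 295, 829]) cube([1489, 120, 88]);
translate([262, 415, 77]) cube([79, 15, 964]);
translate([382, 415, 77]) cube([79, 15, 964]);
translate([502, 415, 77]) cube([79, 15, 964]);
translate([622, 415, 77]) cube([79, 15, 964]);
translate([742, 415, 77]) cube([79, 15, 964]);
translate([862, 415, 77]) cube([79, 15, 964]);
translate([982, 415, 77]) cube([79, 15, 964]);
translate([1102, 415, 77]) cube([79, 15, 964]);
translate([1222, 415, 77]) cube([79, 15, 964]);
translate([1342, 415, 77]) cube([79, 15, 964]);
translate([1462, 415, 77]) cube([79, 15, 964]);
translate([1582, 415, 77]) cube([79, 15, 964]);


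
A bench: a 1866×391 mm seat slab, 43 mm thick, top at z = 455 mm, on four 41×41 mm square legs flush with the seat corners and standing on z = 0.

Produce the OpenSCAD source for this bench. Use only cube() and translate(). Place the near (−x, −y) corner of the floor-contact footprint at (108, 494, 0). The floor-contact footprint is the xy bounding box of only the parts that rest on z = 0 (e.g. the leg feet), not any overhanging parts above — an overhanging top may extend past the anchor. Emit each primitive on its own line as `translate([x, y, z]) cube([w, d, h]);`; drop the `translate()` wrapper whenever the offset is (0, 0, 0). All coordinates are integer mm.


// leg_h = 455 − 43 = 412
translate([108, 494, 412]) cube([1866, 391, 43]);
translate([108, 494, 0]) cube([41, 41, 412]);
translate([108, 844, 0]) cube([41, 41, 412]);
translate([1933, 494, 0]) cube([41, 41, 412]);
translate([1933, 844, 0]) cube([41, 41, 412]);


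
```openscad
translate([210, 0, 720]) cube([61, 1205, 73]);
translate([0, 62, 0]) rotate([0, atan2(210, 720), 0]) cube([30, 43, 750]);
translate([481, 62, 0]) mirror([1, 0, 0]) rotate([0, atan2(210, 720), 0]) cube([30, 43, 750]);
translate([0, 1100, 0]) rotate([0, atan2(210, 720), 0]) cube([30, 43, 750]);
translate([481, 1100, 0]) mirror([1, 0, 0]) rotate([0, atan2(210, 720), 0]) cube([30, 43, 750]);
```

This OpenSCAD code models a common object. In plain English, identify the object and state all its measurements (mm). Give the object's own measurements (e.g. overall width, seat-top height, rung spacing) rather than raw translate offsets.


A sawhorse. A 61×1205×73 mm beam (x, y, z) sits on two A-frame leg pairs. Each pair is two raked legs of 30×43 mm section (43 mm along y) splaying symmetrically in x. Each leg rises 720 mm vertically over 210 mm of horizontal reach and is 750 mm long along its own axis. Every leg's outer bottom edge rests on the floor and its outer top edge meets a bottom edge of the beam — the left legs (tilting toward +x) meet the beam's −x bottom edge, the right legs (their mirror images, tilting toward −x) meet its +x bottom edge — so the leg tops tuck under the beam, the beam's underside is 720 mm above the floor, and the feet are 481 mm apart outside-to-outside with the beam centred between them. The two leg pairs are set in 62 mm from either end of the beam.


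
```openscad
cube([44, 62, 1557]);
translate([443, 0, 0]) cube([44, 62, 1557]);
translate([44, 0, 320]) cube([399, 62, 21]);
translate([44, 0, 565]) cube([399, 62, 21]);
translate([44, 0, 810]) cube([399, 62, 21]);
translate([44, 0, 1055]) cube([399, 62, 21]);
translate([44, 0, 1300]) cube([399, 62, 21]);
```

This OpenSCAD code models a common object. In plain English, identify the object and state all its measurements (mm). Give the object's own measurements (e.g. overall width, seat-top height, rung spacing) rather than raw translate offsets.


A straight ladder. Two 44×62 mm vertical rails, 1557 mm tall, stand 487 mm apart (outside-to-outside) with their front faces coplanar on the −y side. 5 rungs, each 62 mm deep and 21 mm tall, span between the inner faces of the rails, front faces flush with the rails. The lowest rung's underside is at z = 320 mm and rungs are spaced 245 mm apart (underside to underside).


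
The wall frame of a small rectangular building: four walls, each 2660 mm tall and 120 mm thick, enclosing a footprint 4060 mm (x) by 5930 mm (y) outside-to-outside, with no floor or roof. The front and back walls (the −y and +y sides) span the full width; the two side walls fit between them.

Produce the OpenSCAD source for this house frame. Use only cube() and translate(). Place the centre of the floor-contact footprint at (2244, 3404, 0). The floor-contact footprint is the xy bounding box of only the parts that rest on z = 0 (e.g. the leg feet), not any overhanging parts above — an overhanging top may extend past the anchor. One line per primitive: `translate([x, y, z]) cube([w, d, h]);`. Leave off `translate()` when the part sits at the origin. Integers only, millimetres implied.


translate([214, 439, 0]) cube([4060, 120, 2660]);
translate([214, 6249, 0]) cube([4060, 120, 2660]);
translate([214, 559, 0]) cube([120, 5690, 2660]);
translate([4154, 559, 0]) cube([120, 5690, 2660]);


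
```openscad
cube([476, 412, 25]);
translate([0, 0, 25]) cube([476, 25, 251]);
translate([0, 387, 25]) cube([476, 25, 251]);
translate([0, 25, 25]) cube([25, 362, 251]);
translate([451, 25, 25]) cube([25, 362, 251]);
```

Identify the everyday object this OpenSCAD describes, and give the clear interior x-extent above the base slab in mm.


An open box. The internal width is 426 mm.

A 476×412 base slab with four walls standing on it — an open box. The base is 476 mm wide and the walls are 25 mm thick, so the internal width is 476 − 2 × 25 = 426 mm.


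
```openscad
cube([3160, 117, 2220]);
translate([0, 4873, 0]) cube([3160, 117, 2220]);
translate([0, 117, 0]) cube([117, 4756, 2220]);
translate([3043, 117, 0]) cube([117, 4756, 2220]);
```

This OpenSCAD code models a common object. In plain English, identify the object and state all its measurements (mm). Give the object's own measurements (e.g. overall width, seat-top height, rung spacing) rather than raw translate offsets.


The wall frame of a small rectangular building: four walls, each 2220 mm tall and 117 mm thick, enclosing a footprint 3160 mm (x) by 4990 mm (y) outside-to-outside, with no floor or roof. The front and back walls (the −y and +y sides) span the full width; the two side walls fit between them.


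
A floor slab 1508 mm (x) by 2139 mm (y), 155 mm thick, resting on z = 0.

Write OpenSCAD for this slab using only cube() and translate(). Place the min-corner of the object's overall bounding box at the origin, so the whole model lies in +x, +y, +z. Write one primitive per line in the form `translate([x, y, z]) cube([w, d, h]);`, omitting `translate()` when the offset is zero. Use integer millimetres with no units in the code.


cube([1508, 2139, 155]);


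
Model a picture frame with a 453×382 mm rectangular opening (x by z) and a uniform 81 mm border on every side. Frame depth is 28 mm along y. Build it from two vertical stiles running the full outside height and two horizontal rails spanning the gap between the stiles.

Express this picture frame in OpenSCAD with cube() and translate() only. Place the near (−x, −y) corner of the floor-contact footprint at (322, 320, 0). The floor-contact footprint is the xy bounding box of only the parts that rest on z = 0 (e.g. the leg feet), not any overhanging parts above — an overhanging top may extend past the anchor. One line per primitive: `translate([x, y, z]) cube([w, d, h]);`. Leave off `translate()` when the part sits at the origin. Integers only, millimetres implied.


translate([322, 320, 0]) cube([81, 28, 544]);
translate([856, 320, 0]) cube([81, 28, 544]);
translate([403, 320, 0]) cube([453, 28, 81]);
translate([403, 320, 463]) cube([453, 28, 81]);


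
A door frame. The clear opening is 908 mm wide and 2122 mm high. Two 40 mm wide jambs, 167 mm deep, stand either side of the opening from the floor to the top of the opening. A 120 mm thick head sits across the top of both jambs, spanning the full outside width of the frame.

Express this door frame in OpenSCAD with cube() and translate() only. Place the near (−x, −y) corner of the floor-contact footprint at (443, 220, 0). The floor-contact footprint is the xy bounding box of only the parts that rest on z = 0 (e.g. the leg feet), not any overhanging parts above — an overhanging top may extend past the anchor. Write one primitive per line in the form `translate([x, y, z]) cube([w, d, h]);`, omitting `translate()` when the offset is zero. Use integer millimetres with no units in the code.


translate([443, 220, 0]) cube([40, 167, 2122]);
translate([1391, 220, 0]) cube([40, 167, 2122]);
translate([443, 220, 2122]) cube([988, 167, 120]);


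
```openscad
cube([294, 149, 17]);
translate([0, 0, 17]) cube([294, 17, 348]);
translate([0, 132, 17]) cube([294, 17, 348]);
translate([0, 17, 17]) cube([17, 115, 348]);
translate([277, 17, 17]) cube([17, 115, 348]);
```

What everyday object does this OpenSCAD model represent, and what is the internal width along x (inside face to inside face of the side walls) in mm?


An open box. The internal width is 260 mm.

A 294×149 base slab with four walls standing on it — an open box. The base is 294 mm wide and the walls are 17 mm thick, so the internal width is 294 − 2 × 17 = 260 mm.


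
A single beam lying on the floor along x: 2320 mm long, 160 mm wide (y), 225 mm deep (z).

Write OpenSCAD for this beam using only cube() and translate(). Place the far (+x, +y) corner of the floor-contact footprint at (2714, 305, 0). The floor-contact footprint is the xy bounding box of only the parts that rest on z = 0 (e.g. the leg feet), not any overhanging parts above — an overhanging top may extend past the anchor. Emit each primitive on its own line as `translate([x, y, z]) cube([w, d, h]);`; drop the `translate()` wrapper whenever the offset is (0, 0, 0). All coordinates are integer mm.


translate([394, 145, 0]) cube([2320, 160, 225]);


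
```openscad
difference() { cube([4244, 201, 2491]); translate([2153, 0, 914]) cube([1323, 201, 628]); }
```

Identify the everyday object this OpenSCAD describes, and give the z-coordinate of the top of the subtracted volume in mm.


A wall with a window opening. The window head height is 1542 mm.

A wall with a rectangular opening subtracted — a window. Sill at z = 914, opening 628 mm tall, so the head is at 914 + 628 = 1542 mm.


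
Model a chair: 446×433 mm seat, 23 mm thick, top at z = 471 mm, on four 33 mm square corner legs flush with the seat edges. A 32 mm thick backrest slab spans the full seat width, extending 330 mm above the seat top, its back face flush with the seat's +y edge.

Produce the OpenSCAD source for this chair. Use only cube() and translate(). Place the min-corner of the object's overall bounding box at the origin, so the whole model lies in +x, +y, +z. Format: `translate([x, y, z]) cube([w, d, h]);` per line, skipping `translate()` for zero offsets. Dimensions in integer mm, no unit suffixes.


translate([0, 0, 448]) cube([446, 433, 23]);
cube([33, 33, 448]);
translate([413, 0, 0]) cube([33, 33, 448]);
translate([0, 400, 0]) cube([33, 33, 448]);
translate([413, 400, 0]) cube([33, 33, 448]);
translate([0, 401, 471]) cube([446, 32, 330]);


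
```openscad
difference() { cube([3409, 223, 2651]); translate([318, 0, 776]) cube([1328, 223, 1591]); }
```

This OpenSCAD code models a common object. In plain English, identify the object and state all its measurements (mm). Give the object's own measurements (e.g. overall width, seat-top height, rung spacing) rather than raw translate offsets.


A wall 3409 mm long (x), 223 mm thick (y), 2651 mm tall, with a rectangular window opening cut through it. The opening is 1328 mm wide and 1591 mm tall; its sill is at z = 776 mm and its near (−x) edge is 318 mm from the wall's −x end. The opening passes through the full wall thickness.


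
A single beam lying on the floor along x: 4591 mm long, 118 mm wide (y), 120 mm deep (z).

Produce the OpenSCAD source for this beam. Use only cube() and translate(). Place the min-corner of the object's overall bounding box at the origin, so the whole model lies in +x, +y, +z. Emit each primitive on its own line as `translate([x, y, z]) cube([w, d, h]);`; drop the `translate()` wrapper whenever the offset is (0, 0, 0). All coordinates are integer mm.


cube([4591, 118, 120]);


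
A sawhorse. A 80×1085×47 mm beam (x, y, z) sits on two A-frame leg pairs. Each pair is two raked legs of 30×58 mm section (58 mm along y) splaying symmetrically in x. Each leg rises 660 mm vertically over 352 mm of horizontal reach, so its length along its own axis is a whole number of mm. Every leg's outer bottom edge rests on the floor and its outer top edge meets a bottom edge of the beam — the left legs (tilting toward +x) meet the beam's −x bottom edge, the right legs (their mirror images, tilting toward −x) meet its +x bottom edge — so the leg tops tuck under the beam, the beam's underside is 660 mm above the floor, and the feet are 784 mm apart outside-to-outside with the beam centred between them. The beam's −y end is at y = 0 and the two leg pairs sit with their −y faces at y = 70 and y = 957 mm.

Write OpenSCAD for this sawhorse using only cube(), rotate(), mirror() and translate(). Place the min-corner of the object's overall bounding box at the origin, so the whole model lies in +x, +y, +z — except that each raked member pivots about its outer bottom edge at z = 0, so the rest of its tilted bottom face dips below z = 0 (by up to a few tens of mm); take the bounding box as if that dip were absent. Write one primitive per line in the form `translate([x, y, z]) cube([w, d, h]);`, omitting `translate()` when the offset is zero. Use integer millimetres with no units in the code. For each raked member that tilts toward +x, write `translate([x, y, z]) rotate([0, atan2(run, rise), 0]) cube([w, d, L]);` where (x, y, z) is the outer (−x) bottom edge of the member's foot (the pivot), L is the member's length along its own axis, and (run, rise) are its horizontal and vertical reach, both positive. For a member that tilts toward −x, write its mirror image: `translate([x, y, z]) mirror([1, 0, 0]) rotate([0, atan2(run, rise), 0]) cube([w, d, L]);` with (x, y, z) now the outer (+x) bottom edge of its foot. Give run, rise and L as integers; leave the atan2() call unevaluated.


translate([352, 0, 660]) cube([80, 1085, 47]);
translate([0, 70, 0]) rotate([0, atan2(352, 660), 0]) cube([30, 58, 748]);
translate([784, 70, 0]) mirror([1, 0, 0]) rotate([0, atan2(352, 660), 0]) cube([30, 58, 748]);
translate([0, 957, 0]) rotate([0, atan2(352, 660), 0]) cube([30, 58, 748]);
translate([784, 957, 0]) mirror([1, 0, 0]) rotate([0, atan2(352, 660), 0]) cube([30, 58, 748]);


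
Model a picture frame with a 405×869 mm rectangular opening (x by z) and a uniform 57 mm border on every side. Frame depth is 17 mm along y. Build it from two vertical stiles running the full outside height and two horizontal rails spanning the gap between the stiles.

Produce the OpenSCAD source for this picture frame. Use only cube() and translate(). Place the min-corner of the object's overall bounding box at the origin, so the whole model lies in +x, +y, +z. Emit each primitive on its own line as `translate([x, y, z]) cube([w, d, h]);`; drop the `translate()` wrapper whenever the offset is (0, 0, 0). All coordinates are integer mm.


cube([57, 17, 983]);
translate([462, 0, 0]) cube([57, 17, 983]);
translate([57, 0, 0]) cube([405, 17, 57]);
translate([57, 0, 926]) cube([405, 17, 57]);


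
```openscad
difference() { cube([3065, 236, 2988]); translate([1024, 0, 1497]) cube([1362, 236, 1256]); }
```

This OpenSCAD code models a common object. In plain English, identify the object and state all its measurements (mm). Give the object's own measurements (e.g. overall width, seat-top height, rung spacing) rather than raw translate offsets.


A wall 3065 mm long (x), 236 mm thick (y), 2988 mm tall, with a rectangular window opening cut through it. The opening is 1362 mm wide and 1256 mm tall; its sill is at z = 1497 mm and its near (−x) edge is 1024 mm from the wall's −x end. The opening passes through the full wall thickness.


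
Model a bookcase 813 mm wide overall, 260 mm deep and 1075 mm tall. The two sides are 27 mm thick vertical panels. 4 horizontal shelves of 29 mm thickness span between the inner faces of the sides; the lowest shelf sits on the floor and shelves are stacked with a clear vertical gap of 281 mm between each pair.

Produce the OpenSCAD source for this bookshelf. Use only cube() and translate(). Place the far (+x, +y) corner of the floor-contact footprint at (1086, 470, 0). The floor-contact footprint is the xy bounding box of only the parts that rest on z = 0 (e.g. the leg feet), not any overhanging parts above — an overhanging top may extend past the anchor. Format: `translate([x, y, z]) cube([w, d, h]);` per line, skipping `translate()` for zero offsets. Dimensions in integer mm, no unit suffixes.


translate([273, 210, 0]) cube([27, 260, 1075]);
translate([1059, 210, 0]) cube([27, 260, 1075]);
translate([300, 210, 0]) cube([759, 260, 29]);
translate([300, 210, 310]) cube([759, 260, 29]);
translate([300, 210, 620]) cube([759, 260, 29]);
translate([300, 210, 930]) cube([759, 260, 29]);


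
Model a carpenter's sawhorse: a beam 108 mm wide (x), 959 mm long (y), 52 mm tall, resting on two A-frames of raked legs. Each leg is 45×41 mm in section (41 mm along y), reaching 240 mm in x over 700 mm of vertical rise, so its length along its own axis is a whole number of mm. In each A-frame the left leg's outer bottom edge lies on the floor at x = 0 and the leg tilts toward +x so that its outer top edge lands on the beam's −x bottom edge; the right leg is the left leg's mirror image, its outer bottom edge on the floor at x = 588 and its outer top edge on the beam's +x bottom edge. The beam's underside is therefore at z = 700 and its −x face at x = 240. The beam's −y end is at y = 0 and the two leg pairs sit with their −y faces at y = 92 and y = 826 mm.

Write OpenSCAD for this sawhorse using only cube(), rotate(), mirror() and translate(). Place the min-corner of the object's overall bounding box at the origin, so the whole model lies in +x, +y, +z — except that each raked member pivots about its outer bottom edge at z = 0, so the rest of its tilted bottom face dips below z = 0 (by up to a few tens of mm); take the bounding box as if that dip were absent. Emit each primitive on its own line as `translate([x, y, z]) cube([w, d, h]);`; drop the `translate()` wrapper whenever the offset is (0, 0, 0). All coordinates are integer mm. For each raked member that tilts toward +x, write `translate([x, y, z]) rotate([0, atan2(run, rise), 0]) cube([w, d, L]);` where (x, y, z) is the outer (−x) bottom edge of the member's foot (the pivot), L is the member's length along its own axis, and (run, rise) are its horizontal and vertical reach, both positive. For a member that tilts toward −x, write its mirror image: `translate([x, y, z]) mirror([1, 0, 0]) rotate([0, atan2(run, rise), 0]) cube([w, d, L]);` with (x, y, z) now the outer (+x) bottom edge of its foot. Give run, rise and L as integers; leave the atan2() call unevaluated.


translate([240, 0, 700]) cube([108, 959, 52]);
translate([0, 92, 0]) rotate([0, atan2(240, 700), 0]) cube([45, 41, 740]);
translate([588, 92, 0]) mirror([1, 0, 0]) rotate([0, atan2(240, 700), 0]) cube([45, 41, 740]);
translate([0, 826, 0]) rotate([0, atan2(240, 700), 0]) cube([45, 41, 740]);
translate([588, 826, 0]) mirror([1, 0, 0]) rotate([0, atan2(240, 700), 0]) cube([45, 41, 740]);


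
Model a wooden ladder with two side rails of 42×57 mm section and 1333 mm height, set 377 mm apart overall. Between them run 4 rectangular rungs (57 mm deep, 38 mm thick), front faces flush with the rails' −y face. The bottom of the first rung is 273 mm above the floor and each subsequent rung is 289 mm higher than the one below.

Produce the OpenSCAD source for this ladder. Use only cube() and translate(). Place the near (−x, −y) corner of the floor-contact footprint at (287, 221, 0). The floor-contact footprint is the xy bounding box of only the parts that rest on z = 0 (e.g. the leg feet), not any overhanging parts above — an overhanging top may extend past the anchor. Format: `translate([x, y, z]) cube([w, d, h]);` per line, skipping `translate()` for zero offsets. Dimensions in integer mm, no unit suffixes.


translate([287, 221, 0]) cube([42, 57, 1333]);
translate([622, 221, 0]) cube([42, 57, 1333]);
translate([329, 221, 273]) cube([293, 57, 38]);
translate([329, 221, 562]) cube([293, 57, 38]);
translate([329, 221, 851]) cube([293, 57, 38]);
translate([329, 221, 1140]) cube([293, 57, 38]);


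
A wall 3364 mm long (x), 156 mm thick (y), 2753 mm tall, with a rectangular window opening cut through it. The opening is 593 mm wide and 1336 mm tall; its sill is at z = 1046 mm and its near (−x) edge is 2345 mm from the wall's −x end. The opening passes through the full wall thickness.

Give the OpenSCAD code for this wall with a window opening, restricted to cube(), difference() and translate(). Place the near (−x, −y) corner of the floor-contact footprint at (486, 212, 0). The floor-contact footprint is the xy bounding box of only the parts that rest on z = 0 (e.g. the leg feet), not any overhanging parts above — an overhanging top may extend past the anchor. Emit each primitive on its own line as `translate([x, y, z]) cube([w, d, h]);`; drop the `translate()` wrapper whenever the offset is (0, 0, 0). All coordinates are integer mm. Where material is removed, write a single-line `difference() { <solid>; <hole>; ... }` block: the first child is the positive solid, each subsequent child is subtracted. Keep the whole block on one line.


difference() { translate([486, 212, 0]) cube([3364, 156, 2753]); translate([2831, 212, 1046]) cube([593, 156, 1336]); }


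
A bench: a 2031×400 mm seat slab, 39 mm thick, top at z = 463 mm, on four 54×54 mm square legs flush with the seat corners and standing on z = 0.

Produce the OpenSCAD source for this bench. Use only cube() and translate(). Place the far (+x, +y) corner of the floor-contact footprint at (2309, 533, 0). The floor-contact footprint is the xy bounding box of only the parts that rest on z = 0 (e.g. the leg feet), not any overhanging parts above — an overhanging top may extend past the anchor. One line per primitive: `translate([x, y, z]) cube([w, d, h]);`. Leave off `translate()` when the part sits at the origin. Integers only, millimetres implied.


// leg_h = 463 − 39 = 424
translate([278, 133, 424]) cube([2031, 400, 39]);
translate([278, 133, 0]) cube([54, 54, 424]);
translate([278, 479, 0]) cube([54, 54, 424]);
translate([2255, 133, 0]) cube([54, 54, 424]);
translate([2255, 479, 0]) cube([54, 54, 424]);


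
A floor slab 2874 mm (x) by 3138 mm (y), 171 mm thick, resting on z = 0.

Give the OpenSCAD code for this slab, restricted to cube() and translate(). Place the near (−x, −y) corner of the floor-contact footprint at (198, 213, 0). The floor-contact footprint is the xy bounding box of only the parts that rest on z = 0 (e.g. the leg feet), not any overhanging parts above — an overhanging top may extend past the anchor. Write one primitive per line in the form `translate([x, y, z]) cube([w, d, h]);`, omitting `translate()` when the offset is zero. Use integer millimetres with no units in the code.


translate([198, 213, 0]) cube([2874, 3138, 171]);
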